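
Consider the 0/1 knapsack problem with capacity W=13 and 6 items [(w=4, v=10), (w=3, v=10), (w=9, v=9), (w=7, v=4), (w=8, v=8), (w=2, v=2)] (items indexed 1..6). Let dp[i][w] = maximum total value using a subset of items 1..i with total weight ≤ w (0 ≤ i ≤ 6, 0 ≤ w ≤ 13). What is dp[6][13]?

i\w   0   1   2   3   4   5   6   7   8   9  10  11  12  13
  0   0   0   0   0   0   0   0   0   0   0   0   0   0   0
  1   0   0   0   0  10  10  10  10  10  10  10  10  10  10
  2   0   0   0  10  10  10  10  20  20  20  20  20  20  20
  3   0   0   0  10  10  10  10  20  20  20  20  20  20  20
  4   0   0   0  10  10  10  10  20  20  20  20  20  20  20
  5   0   0   0  10  10  10  10  20  20  20  20  20  20  20
  6   0   0   2  10  10  12  12  20  20  22  22  22  22  22

22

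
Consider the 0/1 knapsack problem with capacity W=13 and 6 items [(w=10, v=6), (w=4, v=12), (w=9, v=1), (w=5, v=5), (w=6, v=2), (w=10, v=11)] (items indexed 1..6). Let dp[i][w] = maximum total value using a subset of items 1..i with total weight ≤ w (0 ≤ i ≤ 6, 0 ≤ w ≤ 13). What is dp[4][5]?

i\w   0   1   2   3   4   5   6   7   8   9  10  11  12  13
  0   0   0   0   0   0   0   0   0   0   0   0   0   0   0
  1   0   0   0   0   0   0   0   0   0   0   6   6   6   6
  2   0   0   0   0  12  12  12  12  12  12  12  12  12  12
  3   0   0   0   0  12  12  12  12  12  12  12  12  12  13
  4   0   0   0   0  12  12  12  12  12  17  17  17  17  17
  5   0   0   0   0  12  12  12  12  12  17  17  17  17  17
  6   0   0   0   0  12  12  12  12  12  17  17  17  17  17

12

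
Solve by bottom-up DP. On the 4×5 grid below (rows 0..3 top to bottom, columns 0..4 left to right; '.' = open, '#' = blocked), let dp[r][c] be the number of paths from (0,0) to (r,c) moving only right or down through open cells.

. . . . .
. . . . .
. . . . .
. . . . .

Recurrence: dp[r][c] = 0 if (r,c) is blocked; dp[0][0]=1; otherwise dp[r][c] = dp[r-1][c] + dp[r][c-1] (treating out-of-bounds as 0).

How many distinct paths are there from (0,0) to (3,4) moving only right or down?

35

r\c   0   1   2   3   4
  0   1   1   1   1   1
  1   1   2   3   4   5
  2   1   3   6  10  15
  3   1   4  10  20  35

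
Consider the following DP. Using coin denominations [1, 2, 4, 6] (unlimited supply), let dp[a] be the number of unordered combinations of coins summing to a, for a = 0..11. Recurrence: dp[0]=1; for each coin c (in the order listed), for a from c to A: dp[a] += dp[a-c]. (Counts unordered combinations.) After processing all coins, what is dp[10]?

after  coin     0     1     2     3     4     5     6     7     8     9    10    11
          1     1     1     1     1     1     1     1     1     1     1     1     1
          2     1     1     2     2     3     3     4     4     5     5     6     6
          4     1     1     2     2     4     4     6     6     9     9    12    12
          6     1     1     2     2     4     4     7     7    11    11    16    16

16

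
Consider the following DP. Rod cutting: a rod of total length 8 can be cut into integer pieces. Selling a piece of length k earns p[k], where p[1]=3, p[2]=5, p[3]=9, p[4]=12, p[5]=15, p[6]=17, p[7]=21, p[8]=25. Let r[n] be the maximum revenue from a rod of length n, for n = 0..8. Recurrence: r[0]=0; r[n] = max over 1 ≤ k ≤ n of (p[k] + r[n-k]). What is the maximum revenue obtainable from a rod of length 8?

   n    0    1    2    3    4    5    6    7    8
r[n]    0    3    6    9   12   15   18   21   25

25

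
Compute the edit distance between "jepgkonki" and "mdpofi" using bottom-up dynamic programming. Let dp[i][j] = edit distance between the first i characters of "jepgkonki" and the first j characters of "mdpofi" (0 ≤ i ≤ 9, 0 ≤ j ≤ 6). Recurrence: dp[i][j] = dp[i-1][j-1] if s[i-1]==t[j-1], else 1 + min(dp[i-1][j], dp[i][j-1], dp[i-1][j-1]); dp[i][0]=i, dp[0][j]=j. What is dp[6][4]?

   ''  m  d  p  o  f  i
''  0  1  2  3  4  5  6
 j  1  1  2  3  4  5  6
 e  2  2  2  3  4  5  6
 p  3  3  3  2  3  4  5
 g  4  4  4  3  3  4  5
 k  5  5  5  4  4  4  5
 o  6  6  6  5  4  5  5
 n  7  7  7  6  5  5  6
 k  8  8  8  7  6  6  6
 i  9  9  9  8  7  7  6

4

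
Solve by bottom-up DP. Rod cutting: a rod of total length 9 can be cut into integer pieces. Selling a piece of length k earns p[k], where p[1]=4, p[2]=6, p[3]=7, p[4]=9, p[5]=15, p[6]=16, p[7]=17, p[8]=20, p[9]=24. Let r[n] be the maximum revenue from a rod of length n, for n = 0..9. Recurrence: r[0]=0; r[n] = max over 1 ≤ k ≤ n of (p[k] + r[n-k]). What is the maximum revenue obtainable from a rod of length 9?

   n    0    1    2    3    4    5    6    7    8    9
r[n]    0    4    8   12   16   20   24   28   32   36

36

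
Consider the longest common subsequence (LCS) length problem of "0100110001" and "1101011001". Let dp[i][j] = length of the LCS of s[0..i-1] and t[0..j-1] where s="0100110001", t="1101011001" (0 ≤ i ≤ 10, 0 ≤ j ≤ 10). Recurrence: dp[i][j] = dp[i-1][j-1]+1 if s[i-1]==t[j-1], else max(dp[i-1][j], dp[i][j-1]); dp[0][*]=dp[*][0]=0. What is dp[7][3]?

   ''  1  1  0  1  0  1  1  0  0  1
''  0  0  0  0  0  0  0  0  0  0  0
 0  0  0  0  1  1  1  1  1  1  1  1
 1  0  1  1  1  2  2  2  2  2  2  2
 0  0  1  1  2  2  3  3  3  3  3  3
 0  0  1  1  2  2  3  3  3  4  4  4
 1  0  1  2  2  3  3  4  4  4  4  5
 1  0  1  2  2  3  3  4  5  5  5  5
 0  0  1  2  3  3  4  4  5  6  6  6
 0  0  1  2  3  3  4  4  5  6  7  7
 0  0  1  2  3  3  4  4  5  6  7  7
 1  0  1  2  3  4  4  5  5  6  7  8

3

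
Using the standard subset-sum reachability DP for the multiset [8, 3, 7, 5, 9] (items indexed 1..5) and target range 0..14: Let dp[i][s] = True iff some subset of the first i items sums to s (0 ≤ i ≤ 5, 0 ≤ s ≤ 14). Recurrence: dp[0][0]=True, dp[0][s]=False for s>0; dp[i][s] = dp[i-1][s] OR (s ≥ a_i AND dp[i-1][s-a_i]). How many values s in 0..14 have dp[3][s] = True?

i\s   0   1   2   3   4   5   6   7   8   9  10  11  12  13  14
  0   T   F   F   F   F   F   F   F   F   F   F   F   F   F   F
  1   T   F   F   F   F   F   F   F   T   F   F   F   F   F   F
  2   T   F   F   T   F   F   F   F   T   F   F   T   F   F   F
  3   T   F   F   T   F   F   F   T   T   F   T   T   F   F   F
  4   T   F   F   T   F   T   F   T   T   F   T   T   T   T   F
  5   T   F   F   T   F   T   F   T   T   T   T   T   T   T   T

6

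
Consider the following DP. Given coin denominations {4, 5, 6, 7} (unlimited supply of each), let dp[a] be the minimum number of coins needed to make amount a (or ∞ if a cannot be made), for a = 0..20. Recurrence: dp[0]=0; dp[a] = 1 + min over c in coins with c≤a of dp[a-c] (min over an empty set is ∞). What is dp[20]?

3

 a  0  1  2  3  4  5  6  7  8  9 10 11 12 13 14 15 16 17 18 19 20
dp  0  -  -  -  1  1  1  1  2  2  2  2  2  2  2  3  3  3  3  3  3
(- denotes ∞ / unreachable)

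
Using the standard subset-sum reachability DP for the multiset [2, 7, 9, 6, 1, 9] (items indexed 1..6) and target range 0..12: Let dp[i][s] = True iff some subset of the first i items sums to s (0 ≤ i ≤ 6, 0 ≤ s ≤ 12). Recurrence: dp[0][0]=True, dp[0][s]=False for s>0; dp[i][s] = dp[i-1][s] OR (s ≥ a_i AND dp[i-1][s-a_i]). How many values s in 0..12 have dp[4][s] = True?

7

i\s   0   1   2   3   4   5   6   7   8   9  10  11  12
  0   T   F   F   F   F   F   F   F   F   F   F   F   F
  1   T   F   T   F   F   F   F   F   F   F   F   F   F
  2   T   F   T   F   F   F   F   T   F   T   F   F   F
  3   T   F   T   F   F   F   F   T   F   T   F   T   F
  4   T   F   T   F   F   F   T   T   T   T   F   T   F
  5   T   T   T   T   F   F   T   T   T   T   T   T   T
  6   T   T   T   T   F   F   T   T   T   T   T   T   T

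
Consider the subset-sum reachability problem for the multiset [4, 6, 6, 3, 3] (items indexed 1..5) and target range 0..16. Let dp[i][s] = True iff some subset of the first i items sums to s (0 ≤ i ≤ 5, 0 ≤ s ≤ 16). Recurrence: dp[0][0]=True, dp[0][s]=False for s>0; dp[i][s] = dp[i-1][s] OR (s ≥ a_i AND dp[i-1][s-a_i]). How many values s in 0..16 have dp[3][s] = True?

i\s   0   1   2   3   4   5   6   7   8   9  10  11  12  13  14  15  16
  0   T   F   F   F   F   F   F   F   F   F   F   F   F   F   F   F   F
  1   T   F   F   F   T   F   F   F   F   F   F   F   F   F   F   F   F
  2   T   F   F   F   T   F   T   F   F   F   T   F   F   F   F   F   F
  3   T   F   F   F   T   F   T   F   F   F   T   F   T   F   F   F   T
  4   T   F   F   T   T   F   T   T   F   T   T   F   T   T   F   T   T
  5   T   F   F   T   T   F   T   T   F   T   T   F   T   T   F   T   T

6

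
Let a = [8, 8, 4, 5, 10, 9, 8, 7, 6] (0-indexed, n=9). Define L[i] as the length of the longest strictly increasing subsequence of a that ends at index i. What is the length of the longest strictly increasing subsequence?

3

   i    0    1    2    3    4    5    6    7    8
a[i]    8    8    4    5   10    9    8    7    6
L[i]    1    1    1    2    3    3    3    3    3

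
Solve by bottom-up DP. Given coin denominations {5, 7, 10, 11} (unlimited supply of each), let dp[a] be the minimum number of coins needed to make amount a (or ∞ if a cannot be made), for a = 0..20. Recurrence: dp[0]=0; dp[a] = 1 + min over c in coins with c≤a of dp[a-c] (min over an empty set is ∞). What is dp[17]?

 a  0  1  2  3  4  5  6  7  8  9 10 11 12 13 14 15 16 17 18 19 20
dp  0  -  -  -  -  1  -  1  -  -  1  1  2  -  2  2  2  2  2  3  2
(- denotes ∞ / unreachable)

2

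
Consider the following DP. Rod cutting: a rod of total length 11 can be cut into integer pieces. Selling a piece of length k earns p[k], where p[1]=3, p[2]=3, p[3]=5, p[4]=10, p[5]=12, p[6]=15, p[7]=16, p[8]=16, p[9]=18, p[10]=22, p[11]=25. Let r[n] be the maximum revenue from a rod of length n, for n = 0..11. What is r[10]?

30

   n    0    1    2    3    4    5    6    7    8    9   10   11
r[n]    0    3    6    9   12   15   18   21   24   27   30   33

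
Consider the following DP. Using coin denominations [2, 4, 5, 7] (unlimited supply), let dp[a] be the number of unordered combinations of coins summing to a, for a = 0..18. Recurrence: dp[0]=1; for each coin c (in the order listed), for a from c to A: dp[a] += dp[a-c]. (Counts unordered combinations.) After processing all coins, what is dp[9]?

after  coin     0     1     2     3     4     5     6     7     8     9    10    11    12    13    14    15    16    17    18
          2     1     0     1     0     1     0     1     0     1     0     1     0     1     0     1     0     1     0     1
          4     1     0     1     0     2     0     2     0     3     0     3     0     4     0     4     0     5     0     5
          5     1     0     1     0     2     1     2     1     3     2     4     2     5     3     6     4     7     5     8
          7     1     0     1     0     2     1     2     2     3     3     4     4     6     5     8     7    10     9    12

3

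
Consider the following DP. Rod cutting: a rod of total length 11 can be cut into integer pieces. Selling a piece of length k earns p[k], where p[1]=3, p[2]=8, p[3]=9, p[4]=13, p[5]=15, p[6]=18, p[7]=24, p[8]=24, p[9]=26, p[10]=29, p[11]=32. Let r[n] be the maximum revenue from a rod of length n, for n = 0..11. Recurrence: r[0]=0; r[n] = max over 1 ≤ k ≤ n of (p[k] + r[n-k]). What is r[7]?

27

   n    0    1    2    3    4    5    6    7    8    9   10   11
r[n]    0    3    8   11   16   19   24   27   32   35   40   43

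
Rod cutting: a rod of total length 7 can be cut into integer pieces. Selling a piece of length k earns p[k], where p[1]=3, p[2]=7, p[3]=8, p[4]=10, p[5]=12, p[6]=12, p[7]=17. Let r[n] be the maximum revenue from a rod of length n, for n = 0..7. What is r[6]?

21

   n    0    1    2    3    4    5    6    7
r[n]    0    3    7   10   14   17   21   24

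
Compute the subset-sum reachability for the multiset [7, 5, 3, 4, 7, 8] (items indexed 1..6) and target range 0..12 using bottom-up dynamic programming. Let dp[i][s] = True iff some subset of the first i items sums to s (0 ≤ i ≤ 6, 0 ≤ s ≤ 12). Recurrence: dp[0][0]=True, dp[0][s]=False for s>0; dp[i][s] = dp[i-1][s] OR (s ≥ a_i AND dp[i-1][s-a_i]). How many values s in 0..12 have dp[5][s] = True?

10

i\s   0   1   2   3   4   5   6   7   8   9  10  11  12
  0   T   F   F   F   F   F   F   F   F   F   F   F   F
  1   T   F   F   F   F   F   F   T   F   F   F   F   F
  2   T   F   F   F   F   T   F   T   F   F   F   F   T
  3   T   F   F   T   F   T   F   T   T   F   T   F   T
  4   T   F   F   T   T   T   F   T   T   T   T   T   T
  5   T   F   F   T   T   T   F   T   T   T   T   T   T
  6   T   F   F   T   T   T   F   T   T   T   T   T   T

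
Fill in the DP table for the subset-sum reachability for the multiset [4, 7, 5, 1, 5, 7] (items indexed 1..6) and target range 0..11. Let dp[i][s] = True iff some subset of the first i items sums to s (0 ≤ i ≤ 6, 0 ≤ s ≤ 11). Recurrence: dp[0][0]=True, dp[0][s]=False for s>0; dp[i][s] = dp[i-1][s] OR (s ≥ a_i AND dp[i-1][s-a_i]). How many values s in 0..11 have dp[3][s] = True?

6

i\s   0   1   2   3   4   5   6   7   8   9  10  11
  0   T   F   F   F   F   F   F   F   F   F   F   F
  1   T   F   F   F   T   F   F   F   F   F   F   F
  2   T   F   F   F   T   F   F   T   F   F   F   T
  3   T   F   F   F   T   T   F   T   F   T   F   T
  4   T   T   F   F   T   T   T   T   T   T   T   T
  5   T   T   F   F   T   T   T   T   T   T   T   T
  6   T   T   F   F   T   T   T   T   T   T   T   T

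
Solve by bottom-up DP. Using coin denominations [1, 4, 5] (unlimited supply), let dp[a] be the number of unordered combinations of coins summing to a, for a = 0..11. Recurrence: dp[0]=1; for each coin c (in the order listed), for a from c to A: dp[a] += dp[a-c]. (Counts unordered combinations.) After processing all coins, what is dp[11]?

6

after  coin     0     1     2     3     4     5     6     7     8     9    10    11
          1     1     1     1     1     1     1     1     1     1     1     1     1
          4     1     1     1     1     2     2     2     2     3     3     3     3
          5     1     1     1     1     2     3     3     3     4     5     6     6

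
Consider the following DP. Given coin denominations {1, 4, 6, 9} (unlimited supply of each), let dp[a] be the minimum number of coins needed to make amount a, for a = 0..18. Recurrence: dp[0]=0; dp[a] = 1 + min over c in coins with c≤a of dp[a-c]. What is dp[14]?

3

 a  0  1  2  3  4  5  6  7  8  9 10 11 12 13 14 15 16 17 18
dp  0  1  2  3  1  2  1  2  2  1  2  3  2  2  3  2  3  3  2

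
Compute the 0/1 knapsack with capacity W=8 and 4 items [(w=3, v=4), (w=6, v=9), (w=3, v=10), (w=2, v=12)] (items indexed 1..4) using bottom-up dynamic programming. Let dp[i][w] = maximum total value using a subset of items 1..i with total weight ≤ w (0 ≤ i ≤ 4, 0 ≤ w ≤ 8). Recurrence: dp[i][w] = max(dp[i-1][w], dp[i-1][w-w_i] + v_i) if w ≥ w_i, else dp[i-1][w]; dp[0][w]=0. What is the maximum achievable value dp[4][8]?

26

i\w   0   1   2   3   4   5   6   7   8
  0   0   0   0   0   0   0   0   0   0
  1   0   0   0   4   4   4   4   4   4
  2   0   0   0   4   4   4   9   9   9
  3   0   0   0  10  10  10  14  14  14
  4   0   0  12  12  12  22  22  22  26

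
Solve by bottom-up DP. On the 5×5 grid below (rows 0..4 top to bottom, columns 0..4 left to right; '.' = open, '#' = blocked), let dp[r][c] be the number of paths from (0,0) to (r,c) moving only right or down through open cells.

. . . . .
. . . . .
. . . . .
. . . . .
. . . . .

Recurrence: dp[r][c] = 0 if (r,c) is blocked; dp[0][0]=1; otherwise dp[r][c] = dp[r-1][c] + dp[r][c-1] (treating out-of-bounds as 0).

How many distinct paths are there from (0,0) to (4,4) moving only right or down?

r\c   0   1   2   3   4
  0   1   1   1   1   1
  1   1   2   3   4   5
  2   1   3   6  10  15
  3   1   4  10  20  35
  4   1   5  15  35  70

70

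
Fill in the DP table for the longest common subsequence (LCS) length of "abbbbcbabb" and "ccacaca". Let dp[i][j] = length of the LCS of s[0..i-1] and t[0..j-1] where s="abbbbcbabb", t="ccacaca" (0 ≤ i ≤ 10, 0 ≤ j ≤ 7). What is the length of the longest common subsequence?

3

   ''  c  c  a  c  a  c  a
''  0  0  0  0  0  0  0  0
 a  0  0  0  1  1  1  1  1
 b  0  0  0  1  1  1  1  1
 b  0  0  0  1  1  1  1  1
 b  0  0  0  1  1  1  1  1
 b  0  0  0  1  1  1  1  1
 c  0  1  1  1  2  2  2  2
 b  0  1  1  1  2  2  2  2
 a  0  1  1  2  2  3  3  3
 b  0  1  1  2  2  3  3  3
 b  0  1  1  2  2  3  3  3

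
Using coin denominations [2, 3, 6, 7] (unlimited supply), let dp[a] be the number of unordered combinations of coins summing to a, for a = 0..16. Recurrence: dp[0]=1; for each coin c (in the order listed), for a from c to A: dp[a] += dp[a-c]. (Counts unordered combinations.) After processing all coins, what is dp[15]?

9

after  coin     0     1     2     3     4     5     6     7     8     9    10    11    12    13    14    15    16
          2     1     0     1     0     1     0     1     0     1     0     1     0     1     0     1     0     1
          3     1     0     1     1     1     1     2     1     2     2     2     2     3     2     3     3     3
          6     1     0     1     1     1     1     3     1     3     3     3     3     6     3     6     6     6
          7     1     0     1     1     1     1     3     2     3     4     4     4     7     6     8     9    10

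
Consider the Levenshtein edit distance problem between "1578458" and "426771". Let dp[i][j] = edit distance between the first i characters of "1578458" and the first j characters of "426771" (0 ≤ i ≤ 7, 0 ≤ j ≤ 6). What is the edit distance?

7

   ''  4  2  6  7  7  1
''  0  1  2  3  4  5  6
 1  1  1  2  3  4  5  5
 5  2  2  2  3  4  5  6
 7  3  3  3  3  3  4  5
 8  4  4  4  4  4  4  5
 4  5  4  5  5  5  5  5
 5  6  5  5  6  6  6  6
 8  7  6  6  6  7  7  7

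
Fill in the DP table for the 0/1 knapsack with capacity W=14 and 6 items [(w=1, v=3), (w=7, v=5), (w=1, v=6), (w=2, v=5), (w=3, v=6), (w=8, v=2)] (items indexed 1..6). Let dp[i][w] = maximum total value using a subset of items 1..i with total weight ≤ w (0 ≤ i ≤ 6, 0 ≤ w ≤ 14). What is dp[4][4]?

14

i\w   0   1   2   3   4   5   6   7   8   9  10  11  12  13  14
  0   0   0   0   0   0   0   0   0   0   0   0   0   0   0   0
  1   0   3   3   3   3   3   3   3   3   3   3   3   3   3   3
  2   0   3   3   3   3   3   3   5   8   8   8   8   8   8   8
  3   0   6   9   9   9   9   9   9  11  14  14  14  14  14  14
  4   0   6   9  11  14  14  14  14  14  14  16  19  19  19  19
  5   0   6   9  11  14  15  17  20  20  20  20  20  20  22  25
  6   0   6   9  11  14  15  17  20  20  20  20  20  20  22  25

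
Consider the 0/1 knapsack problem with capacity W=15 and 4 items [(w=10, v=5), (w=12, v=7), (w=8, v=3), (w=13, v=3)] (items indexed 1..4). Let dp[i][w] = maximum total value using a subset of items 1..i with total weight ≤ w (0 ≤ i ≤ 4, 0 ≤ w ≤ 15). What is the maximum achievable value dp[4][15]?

i\w   0   1   2   3   4   5   6   7   8   9  10  11  12  13  14  15
  0   0   0   0   0   0   0   0   0   0   0   0   0   0   0   0   0
  1   0   0   0   0   0   0   0   0   0   0   5   5   5   5   5   5
  2   0   0   0   0   0   0   0   0   0   0   5   5   7   7   7   7
  3   0   0   0   0   0   0   0   0   3   3   5   5   7   7   7   7
  4   0   0   0   0   0   0   0   0   3   3   5   5   7   7   7   7

7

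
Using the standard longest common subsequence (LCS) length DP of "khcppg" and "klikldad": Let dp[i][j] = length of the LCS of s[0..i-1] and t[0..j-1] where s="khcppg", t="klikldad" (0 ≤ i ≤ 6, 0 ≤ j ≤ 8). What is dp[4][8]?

   ''  k  l  i  k  l  d  a  d
''  0  0  0  0  0  0  0  0  0
 k  0  1  1  1  1  1  1  1  1
 h  0  1  1  1  1  1  1  1  1
 c  0  1  1  1  1  1  1  1  1
 p  0  1  1  1  1  1  1  1  1
 p  0  1  1  1  1  1  1  1  1
 g  0  1  1  1  1  1  1  1  1

1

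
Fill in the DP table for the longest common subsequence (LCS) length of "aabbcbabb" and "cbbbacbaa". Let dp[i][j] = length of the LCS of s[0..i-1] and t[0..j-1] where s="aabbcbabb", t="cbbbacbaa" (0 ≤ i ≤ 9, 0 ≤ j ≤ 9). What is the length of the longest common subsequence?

   ''  c  b  b  b  a  c  b  a  a
''  0  0  0  0  0  0  0  0  0  0
 a  0  0  0  0  0  1  1  1  1  1
 a  0  0  0  0  0  1  1  1  2  2
 b  0  0  1  1  1  1  1  2  2  2
 b  0  0  1  2  2  2  2  2  2  2
 c  0  1  1  2  2  2  3  3  3  3
 b  0  1  2  2  3  3  3  4  4  4
 a  0  1  2  2  3  4  4  4  5  5
 b  0  1  2  3  3  4  4  5  5  5
 b  0  1  2  3  4  4  4  5  5  5

5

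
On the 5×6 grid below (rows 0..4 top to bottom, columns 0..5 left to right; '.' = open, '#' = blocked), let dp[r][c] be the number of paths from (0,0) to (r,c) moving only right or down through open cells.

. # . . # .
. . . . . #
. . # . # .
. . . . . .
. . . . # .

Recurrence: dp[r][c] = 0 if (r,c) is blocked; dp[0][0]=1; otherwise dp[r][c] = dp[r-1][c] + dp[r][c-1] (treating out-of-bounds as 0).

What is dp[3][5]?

r\c   0   1   2   3   4   5
  0   1   0   0   0   0   0
  1   1   1   1   1   1   0
  2   1   2   0   1   0   0
  3   1   3   3   4   4   4
  4   1   4   7  11   0   4

4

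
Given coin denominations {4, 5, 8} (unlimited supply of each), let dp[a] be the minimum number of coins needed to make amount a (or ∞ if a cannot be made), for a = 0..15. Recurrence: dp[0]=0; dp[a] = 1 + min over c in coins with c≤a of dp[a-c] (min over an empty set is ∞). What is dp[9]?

2

 a  0  1  2  3  4  5  6  7  8  9 10 11 12 13 14 15
dp  0  -  -  -  1  1  -  -  1  2  2  -  2  2  3  3
(- denotes ∞ / unreachable)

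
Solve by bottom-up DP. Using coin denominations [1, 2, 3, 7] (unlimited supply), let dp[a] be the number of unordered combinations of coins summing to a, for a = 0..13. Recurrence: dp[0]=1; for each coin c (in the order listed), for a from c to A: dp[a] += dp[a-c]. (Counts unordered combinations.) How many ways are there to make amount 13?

28

after  coin     0     1     2     3     4     5     6     7     8     9    10    11    12    13
          1     1     1     1     1     1     1     1     1     1     1     1     1     1     1
          2     1     1     2     2     3     3     4     4     5     5     6     6     7     7
          3     1     1     2     3     4     5     7     8    10    12    14    16    19    21
          7     1     1     2     3     4     5     7     9    11    14    17    20    24    28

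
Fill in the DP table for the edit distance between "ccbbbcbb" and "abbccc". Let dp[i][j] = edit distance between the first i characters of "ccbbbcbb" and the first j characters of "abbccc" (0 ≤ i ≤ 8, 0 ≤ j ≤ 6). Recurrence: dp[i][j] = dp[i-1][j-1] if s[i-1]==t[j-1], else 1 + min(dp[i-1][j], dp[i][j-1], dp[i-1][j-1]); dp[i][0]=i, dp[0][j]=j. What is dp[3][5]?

4

   ''  a  b  b  c  c  c
''  0  1  2  3  4  5  6
 c  1  1  2  3  3  4  5
 c  2  2  2  3  3  3  4
 b  3  3  2  2  3  4  4
 b  4  4  3  2  3  4  5
 b  5  5  4  3  3  4  5
 c  6  6  5  4  3  3  4
 b  7  7  6  5  4  4  4
 b  8  8  7  6  5  5  5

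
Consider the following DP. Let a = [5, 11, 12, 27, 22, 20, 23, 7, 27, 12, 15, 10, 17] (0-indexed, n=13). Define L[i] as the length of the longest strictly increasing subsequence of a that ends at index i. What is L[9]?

3

   i    0    1    2    3    4    5    6    7    8    9   10   11   12
a[i]    5   11   12   27   22   20   23    7   27   12   15   10   17
L[i]    1    2    3    4    4    4    5    2    6    3    4    3    5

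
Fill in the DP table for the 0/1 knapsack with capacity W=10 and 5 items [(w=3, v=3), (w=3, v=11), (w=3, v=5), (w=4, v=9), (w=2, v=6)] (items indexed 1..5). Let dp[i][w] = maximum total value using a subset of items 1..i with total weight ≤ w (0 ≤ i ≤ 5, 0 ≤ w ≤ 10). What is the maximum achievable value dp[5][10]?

26

i\w   0   1   2   3   4   5   6   7   8   9  10
  0   0   0   0   0   0   0   0   0   0   0   0
  1   0   0   0   3   3   3   3   3   3   3   3
  2   0   0   0  11  11  11  14  14  14  14  14
  3   0   0   0  11  11  11  16  16  16  19  19
  4   0   0   0  11  11  11  16  20  20  20  25
  5   0   0   6  11  11  17  17  20  22  26  26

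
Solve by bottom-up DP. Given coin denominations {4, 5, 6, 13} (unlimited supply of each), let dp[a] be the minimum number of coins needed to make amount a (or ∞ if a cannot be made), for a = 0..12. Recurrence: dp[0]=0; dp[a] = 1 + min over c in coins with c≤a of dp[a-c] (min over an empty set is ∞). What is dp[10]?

 a  0  1  2  3  4  5  6  7  8  9 10 11 12
dp  0  -  -  -  1  1  1  -  2  2  2  2  2
(- denotes ∞ / unreachable)

2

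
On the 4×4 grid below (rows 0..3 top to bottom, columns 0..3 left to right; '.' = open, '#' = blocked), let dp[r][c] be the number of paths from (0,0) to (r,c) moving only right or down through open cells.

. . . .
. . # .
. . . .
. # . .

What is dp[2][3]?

r\c   0   1   2   3
  0   1   1   1   1
  1   1   2   0   1
  2   1   3   3   4
  3   1   0   3   7

4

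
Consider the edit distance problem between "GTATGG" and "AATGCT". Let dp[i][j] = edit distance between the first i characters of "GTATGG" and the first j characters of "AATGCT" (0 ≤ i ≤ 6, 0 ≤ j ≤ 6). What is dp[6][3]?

4

   ''  A  A  T  G  C  T
''  0  1  2  3  4  5  6
 G  1  1  2  3  3  4  5
 T  2  2  2  2  3  4  4
 A  3  2  2  3  3  4  5
 T  4  3  3  2  3  4  4
 G  5  4  4  3  2  3  4
 G  6  5  5  4  3  3  4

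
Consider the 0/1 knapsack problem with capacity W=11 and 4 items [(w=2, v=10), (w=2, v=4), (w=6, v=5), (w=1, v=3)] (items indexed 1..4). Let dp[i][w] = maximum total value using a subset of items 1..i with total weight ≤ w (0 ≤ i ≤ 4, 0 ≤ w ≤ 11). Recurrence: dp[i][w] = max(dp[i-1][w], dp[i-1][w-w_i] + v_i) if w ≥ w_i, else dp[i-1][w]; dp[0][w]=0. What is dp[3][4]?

14

i\w   0   1   2   3   4   5   6   7   8   9  10  11
  0   0   0   0   0   0   0   0   0   0   0   0   0
  1   0   0  10  10  10  10  10  10  10  10  10  10
  2   0   0  10  10  14  14  14  14  14  14  14  14
  3   0   0  10  10  14  14  14  14  15  15  19  19
  4   0   3  10  13  14  17  17  17  17  18  19  22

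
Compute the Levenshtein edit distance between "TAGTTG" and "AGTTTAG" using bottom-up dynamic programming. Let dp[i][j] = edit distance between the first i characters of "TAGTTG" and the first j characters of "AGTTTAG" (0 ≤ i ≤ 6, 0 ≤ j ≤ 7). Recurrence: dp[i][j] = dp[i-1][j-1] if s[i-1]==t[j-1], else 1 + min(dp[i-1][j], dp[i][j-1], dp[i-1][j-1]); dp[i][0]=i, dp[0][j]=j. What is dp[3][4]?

   ''  A  G  T  T  T  A  G
''  0  1  2  3  4  5  6  7
 T  1  1  2  2  3  4  5  6
 A  2  1  2  3  3  4  4  5
 G  3  2  1  2  3  4  5  4
 T  4  3  2  1  2  3  4  5
 T  5  4  3  2  1  2  3  4
 G  6  5  4  3  2  2  3  3

3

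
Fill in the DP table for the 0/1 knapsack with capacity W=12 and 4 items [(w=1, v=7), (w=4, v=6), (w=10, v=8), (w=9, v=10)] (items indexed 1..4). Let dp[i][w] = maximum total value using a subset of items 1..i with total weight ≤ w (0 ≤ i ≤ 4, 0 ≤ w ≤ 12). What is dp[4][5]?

i\w   0   1   2   3   4   5   6   7   8   9  10  11  12
  0   0   0   0   0   0   0   0   0   0   0   0   0   0
  1   0   7   7   7   7   7   7   7   7   7   7   7   7
  2   0   7   7   7   7  13  13  13  13  13  13  13  13
  3   0   7   7   7   7  13  13  13  13  13  13  15  15
  4   0   7   7   7   7  13  13  13  13  13  17  17  17

13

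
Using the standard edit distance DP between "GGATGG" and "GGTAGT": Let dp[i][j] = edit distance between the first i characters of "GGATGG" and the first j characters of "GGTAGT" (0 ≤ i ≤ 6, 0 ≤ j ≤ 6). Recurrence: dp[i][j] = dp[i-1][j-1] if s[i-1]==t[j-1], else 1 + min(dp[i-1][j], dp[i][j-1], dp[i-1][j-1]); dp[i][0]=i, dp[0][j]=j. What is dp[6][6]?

3

   ''  G  G  T  A  G  T
''  0  1  2  3  4  5  6
 G  1  0  1  2  3  4  5
 G  2  1  0  1  2  3  4
 A  3  2  1  1  1  2  3
 T  4  3  2  1  2  2  2
 G  5  4  3  2  2  2  3
 G  6  5  4  3  3  2  3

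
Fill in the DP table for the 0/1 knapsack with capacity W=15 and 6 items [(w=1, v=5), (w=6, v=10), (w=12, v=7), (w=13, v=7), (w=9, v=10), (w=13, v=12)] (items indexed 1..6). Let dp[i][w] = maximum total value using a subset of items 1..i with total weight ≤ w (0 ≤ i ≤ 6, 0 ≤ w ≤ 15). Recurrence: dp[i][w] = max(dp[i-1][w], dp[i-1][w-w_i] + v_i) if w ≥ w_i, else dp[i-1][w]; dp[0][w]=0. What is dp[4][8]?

15

i\w   0   1   2   3   4   5   6   7   8   9  10  11  12  13  14  15
  0   0   0   0   0   0   0   0   0   0   0   0   0   0   0   0   0
  1   0   5   5   5   5   5   5   5   5   5   5   5   5   5   5   5
  2   0   5   5   5   5   5  10  15  15  15  15  15  15  15  15  15
  3   0   5   5   5   5   5  10  15  15  15  15  15  15  15  15  15
  4   0   5   5   5   5   5  10  15  15  15  15  15  15  15  15  15
  5   0   5   5   5   5   5  10  15  15  15  15  15  15  15  15  20
  6   0   5   5   5   5   5  10  15  15  15  15  15  15  15  17  20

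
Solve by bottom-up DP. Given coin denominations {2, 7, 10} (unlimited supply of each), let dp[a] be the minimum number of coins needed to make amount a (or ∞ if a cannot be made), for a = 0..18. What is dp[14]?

2

 a  0  1  2  3  4  5  6  7  8  9 10 11 12 13 14 15 16 17 18
dp  0  -  1  -  2  -  3  1  4  2  1  3  2  4  2  5  3  2  4
(- denotes ∞ / unreachable)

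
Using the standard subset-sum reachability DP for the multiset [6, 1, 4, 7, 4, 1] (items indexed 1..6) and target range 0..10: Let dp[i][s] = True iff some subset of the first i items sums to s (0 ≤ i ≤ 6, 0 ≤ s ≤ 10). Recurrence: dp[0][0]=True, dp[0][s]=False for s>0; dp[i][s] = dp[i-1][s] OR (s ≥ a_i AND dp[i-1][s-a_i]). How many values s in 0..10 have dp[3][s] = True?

i\s   0   1   2   3   4   5   6   7   8   9  10
  0   T   F   F   F   F   F   F   F   F   F   F
  1   T   F   F   F   F   F   T   F   F   F   F
  2   T   T   F   F   F   F   T   T   F   F   F
  3   T   T   F   F   T   T   T   T   F   F   T
  4   T   T   F   F   T   T   T   T   T   F   T
  5   T   T   F   F   T   T   T   T   T   T   T
  6   T   T   T   F   T   T   T   T   T   T   T

7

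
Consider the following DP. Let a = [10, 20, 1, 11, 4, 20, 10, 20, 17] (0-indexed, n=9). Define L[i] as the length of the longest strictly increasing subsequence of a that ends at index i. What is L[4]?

   i    0    1    2    3    4    5    6    7    8
a[i]   10   20    1   11    4   20   10   20   17
L[i]    1    2    1    2    2    3    3    4    4

2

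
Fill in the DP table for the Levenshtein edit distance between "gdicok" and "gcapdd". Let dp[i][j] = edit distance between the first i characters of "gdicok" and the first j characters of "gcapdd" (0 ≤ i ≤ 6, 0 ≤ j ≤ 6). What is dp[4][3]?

3

   ''  g  c  a  p  d  d
''  0  1  2  3  4  5  6
 g  1  0  1  2  3  4  5
 d  2  1  1  2  3  3  4
 i  3  2  2  2  3  4  4
 c  4  3  2  3  3  4  5
 o  5  4  3  3  4  4  5
 k  6  5  4  4  4  5  5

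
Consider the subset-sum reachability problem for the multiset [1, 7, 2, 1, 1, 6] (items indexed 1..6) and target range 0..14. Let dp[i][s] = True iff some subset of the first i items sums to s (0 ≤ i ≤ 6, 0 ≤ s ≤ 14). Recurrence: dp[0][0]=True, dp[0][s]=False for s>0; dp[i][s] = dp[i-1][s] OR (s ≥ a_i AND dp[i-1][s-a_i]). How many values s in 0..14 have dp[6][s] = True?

15

i\s   0   1   2   3   4   5   6   7   8   9  10  11  12  13  14
  0   T   F   F   F   F   F   F   F   F   F   F   F   F   F   F
  1   T   T   F   F   F   F   F   F   F   F   F   F   F   F   F
  2   T   T   F   F   F   F   F   T   T   F   F   F   F   F   F
  3   T   T   T   T   F   F   F   T   T   T   T   F   F   F   F
  4   T   T   T   T   T   F   F   T   T   T   T   T   F   F   F
  5   T   T   T   T   T   T   F   T   T   T   T   T   T   F   F
  6   T   T   T   T   T   T   T   T   T   T   T   T   T   T   T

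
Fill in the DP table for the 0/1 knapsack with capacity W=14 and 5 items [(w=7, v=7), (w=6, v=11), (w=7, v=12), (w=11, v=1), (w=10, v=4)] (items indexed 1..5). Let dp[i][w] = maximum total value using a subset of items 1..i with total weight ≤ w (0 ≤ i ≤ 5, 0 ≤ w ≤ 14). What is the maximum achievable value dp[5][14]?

i\w   0   1   2   3   4   5   6   7   8   9  10  11  12  13  14
  0   0   0   0   0   0   0   0   0   0   0   0   0   0   0   0
  1   0   0   0   0   0   0   0   7   7   7   7   7   7   7   7
  2   0   0   0   0   0   0  11  11  11  11  11  11  11  18  18
  3   0   0   0   0   0   0  11  12  12  12  12  12  12  23  23
  4   0   0   0   0   0   0  11  12  12  12  12  12  12  23  23
  5   0   0   0   0   0   0  11  12  12  12  12  12  12  23  23

23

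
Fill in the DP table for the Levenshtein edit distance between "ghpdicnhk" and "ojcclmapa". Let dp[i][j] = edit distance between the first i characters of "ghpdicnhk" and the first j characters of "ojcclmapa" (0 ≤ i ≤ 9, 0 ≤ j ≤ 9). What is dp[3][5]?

   ''  o  j  c  c  l  m  a  p  a
''  0  1  2  3  4  5  6  7  8  9
 g  1  1  2  3  4  5  6  7  8  9
 h  2  2  2  3  4  5  6  7  8  9
 p  3  3  3  3  4  5  6  7  7  8
 d  4  4  4  4  4  5  6  7  8  8
 i  5  5  5  5  5  5  6  7  8  9
 c  6  6  6  5  5  6  6  7  8  9
 n  7  7  7  6  6  6  7  7  8  9
 h  8  8  8  7  7  7  7  8  8  9
 k  9  9  9  8  8  8  8  8  9  9

5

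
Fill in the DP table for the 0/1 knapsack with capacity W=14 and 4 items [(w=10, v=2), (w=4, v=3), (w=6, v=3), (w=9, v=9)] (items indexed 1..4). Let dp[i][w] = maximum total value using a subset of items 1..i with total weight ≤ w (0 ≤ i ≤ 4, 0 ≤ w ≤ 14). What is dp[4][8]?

3

i\w   0   1   2   3   4   5   6   7   8   9  10  11  12  13  14
  0   0   0   0   0   0   0   0   0   0   0   0   0   0   0   0
  1   0   0   0   0   0   0   0   0   0   0   2   2   2   2   2
  2   0   0   0   0   3   3   3   3   3   3   3   3   3   3   5
  3   0   0   0   0   3   3   3   3   3   3   6   6   6   6   6
  4   0   0   0   0   3   3   3   3   3   9   9   9   9  12  12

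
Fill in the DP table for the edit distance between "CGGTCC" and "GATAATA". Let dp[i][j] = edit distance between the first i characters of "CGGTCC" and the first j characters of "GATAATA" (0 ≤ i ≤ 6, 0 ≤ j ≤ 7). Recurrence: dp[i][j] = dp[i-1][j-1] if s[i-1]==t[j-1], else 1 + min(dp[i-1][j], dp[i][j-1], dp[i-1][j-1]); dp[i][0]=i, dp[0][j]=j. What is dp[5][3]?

3

   ''  G  A  T  A  A  T  A
''  0  1  2  3  4  5  6  7
 C  1  1  2  3  4  5  6  7
 G  2  1  2  3  4  5  6  7
 G  3  2  2  3  4  5  6  7
 T  4  3  3  2  3  4  5  6
 C  5  4  4  3  3  4  5  6
 C  6  5  5  4  4  4  5  6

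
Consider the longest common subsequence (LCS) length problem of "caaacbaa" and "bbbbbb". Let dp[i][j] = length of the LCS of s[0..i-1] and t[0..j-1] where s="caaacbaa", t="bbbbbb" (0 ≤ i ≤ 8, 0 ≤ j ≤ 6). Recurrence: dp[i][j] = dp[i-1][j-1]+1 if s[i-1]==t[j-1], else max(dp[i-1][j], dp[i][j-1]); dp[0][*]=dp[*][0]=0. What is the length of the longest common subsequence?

1

   ''  b  b  b  b  b  b
''  0  0  0  0  0  0  0
 c  0  0  0  0  0  0  0
 a  0  0  0  0  0  0  0
 a  0  0  0  0  0  0  0
 a  0  0  0  0  0  0  0
 c  0  0  0  0  0  0  0
 b  0  1  1  1  1  1  1
 a  0  1  1  1  1  1  1
 a  0  1  1  1  1  1  1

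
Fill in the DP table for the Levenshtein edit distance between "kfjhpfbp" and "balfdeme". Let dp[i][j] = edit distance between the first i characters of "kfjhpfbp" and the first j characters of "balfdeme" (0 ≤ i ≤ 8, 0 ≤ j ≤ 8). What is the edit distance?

   ''  b  a  l  f  d  e  m  e
''  0  1  2  3  4  5  6  7  8
 k  1  1  2  3  4  5  6  7  8
 f  2  2  2  3  3  4  5  6  7
 j  3  3  3  3  4  4  5  6  7
 h  4  4  4  4  4  5  5  6  7
 p  5  5  5  5  5  5  6  6  7
 f  6  6  6  6  5  6  6  7  7
 b  7  6  7  7  6  6  7  7  8
 p  8  7  7  8  7  7  7  8  8

8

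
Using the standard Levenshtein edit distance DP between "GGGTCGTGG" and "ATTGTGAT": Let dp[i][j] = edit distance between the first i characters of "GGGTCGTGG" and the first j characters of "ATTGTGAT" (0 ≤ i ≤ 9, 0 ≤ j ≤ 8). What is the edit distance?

6

   ''  A  T  T  G  T  G  A  T
''  0  1  2  3  4  5  6  7  8
 G  1  1  2  3  3  4  5  6  7
 G  2  2  2  3  3  4  4  5  6
 G  3  3  3  3  3  4  4  5  6
 T  4  4  3  3  4  3  4  5  5
 C  5  5  4  4  4  4  4  5  6
 G  6  6  5  5  4  5  4  5  6
 T  7  7  6  5  5  4  5  5  5
 G  8  8  7  6  5  5  4  5  6
 G  9  9  8  7  6  6  5  5  6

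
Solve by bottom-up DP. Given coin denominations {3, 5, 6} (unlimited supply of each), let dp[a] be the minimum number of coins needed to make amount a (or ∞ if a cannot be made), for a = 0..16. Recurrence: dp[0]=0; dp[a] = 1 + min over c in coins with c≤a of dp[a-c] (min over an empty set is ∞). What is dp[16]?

 a  0  1  2  3  4  5  6  7  8  9 10 11 12 13 14 15 16
dp  0  -  -  1  -  1  1  -  2  2  2  2  2  3  3  3  3
(- denotes ∞ / unreachable)

3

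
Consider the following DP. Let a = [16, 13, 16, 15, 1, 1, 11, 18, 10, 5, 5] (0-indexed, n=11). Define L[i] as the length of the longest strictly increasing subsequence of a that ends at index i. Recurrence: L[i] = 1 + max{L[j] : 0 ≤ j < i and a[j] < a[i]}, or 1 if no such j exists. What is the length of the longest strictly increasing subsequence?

3

   i    0    1    2    3    4    5    6    7    8    9   10
a[i]   16   13   16   15    1    1   11   18   10    5    5
L[i]    1    1    2    2    1    1    2    3    2    2    2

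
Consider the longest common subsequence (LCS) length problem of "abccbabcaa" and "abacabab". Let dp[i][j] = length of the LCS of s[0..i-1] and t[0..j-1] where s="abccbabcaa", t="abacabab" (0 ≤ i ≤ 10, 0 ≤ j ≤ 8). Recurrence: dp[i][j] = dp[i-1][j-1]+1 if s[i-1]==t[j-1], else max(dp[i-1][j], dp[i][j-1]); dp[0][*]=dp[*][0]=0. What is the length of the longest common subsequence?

   ''  a  b  a  c  a  b  a  b
''  0  0  0  0  0  0  0  0  0
 a  0  1  1  1  1  1  1  1  1
 b  0  1  2  2  2  2  2  2  2
 c  0  1  2  2  3  3  3  3  3
 c  0  1  2  2  3  3  3  3  3
 b  0  1  2  2  3  3  4  4  4
 a  0  1  2  3  3  4  4  5  5
 b  0  1  2  3  3  4  5  5  6
 c  0  1  2  3  4  4  5  5  6
 a  0  1  2  3  4  5  5  6  6
 a  0  1  2  3  4  5  5  6  6

6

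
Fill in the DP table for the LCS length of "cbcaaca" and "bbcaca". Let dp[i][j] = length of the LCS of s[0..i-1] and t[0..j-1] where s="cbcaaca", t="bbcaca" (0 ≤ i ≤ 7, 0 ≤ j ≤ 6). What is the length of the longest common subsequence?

   ''  b  b  c  a  c  a
''  0  0  0  0  0  0  0
 c  0  0  0  1  1  1  1
 b  0  1  1  1  1  1  1
 c  0  1  1  2  2  2  2
 a  0  1  1  2  3  3  3
 a  0  1  1  2  3  3  4
 c  0  1  1  2  3  4  4
 a  0  1  1  2  3  4  5

5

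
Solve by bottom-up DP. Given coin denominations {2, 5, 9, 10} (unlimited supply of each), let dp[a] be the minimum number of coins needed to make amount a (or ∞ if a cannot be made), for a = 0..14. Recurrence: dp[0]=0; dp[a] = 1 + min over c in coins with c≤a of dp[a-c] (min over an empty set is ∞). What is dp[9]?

 a  0  1  2  3  4  5  6  7  8  9 10 11 12 13 14
dp  0  -  1  -  2  1  3  2  4  1  1  2  2  3  2
(- denotes ∞ / unreachable)

1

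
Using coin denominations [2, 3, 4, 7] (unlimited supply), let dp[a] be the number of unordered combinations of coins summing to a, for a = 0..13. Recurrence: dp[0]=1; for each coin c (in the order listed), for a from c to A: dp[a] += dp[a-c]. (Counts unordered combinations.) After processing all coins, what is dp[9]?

after  coin     0     1     2     3     4     5     6     7     8     9    10    11    12    13
          2     1     0     1     0     1     0     1     0     1     0     1     0     1     0
          3     1     0     1     1     1     1     2     1     2     2     2     2     3     2
          4     1     0     1     1     2     1     3     2     4     3     5     4     7     5
          7     1     0     1     1     2     1     3     3     4     4     6     6     8     8

4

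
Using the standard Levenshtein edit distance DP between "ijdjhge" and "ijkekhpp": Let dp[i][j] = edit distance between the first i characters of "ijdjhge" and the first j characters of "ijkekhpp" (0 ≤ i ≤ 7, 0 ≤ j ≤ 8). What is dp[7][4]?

   ''  i  j  k  e  k  h  p  p
''  0  1  2  3  4  5  6  7  8
 i  1  0  1  2  3  4  5  6  7
 j  2  1  0  1  2  3  4  5  6
 d  3  2  1  1  2  3  4  5  6
 j  4  3  2  2  2  3  4  5  6
 h  5  4  3  3  3  3  3  4  5
 g  6  5  4  4  4  4  4  4  5
 e  7  6  5  5  4  5  5  5  5

4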